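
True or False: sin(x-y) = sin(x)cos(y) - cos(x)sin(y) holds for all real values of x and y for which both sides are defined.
True.

Claim: sin(x-y) = sin(x)cos(y) - cos(x)sin(y).
Reasoning: Replace y by -y in sin(x+y) = sin(x)cos(y) + cos(x)sin(y) and use cos(-y) = cos(y), sin(-y) = -sin(y): sin(x-y) = sin(x)cos(y) - cos(x)sin(y).
So the two sides agree for all real values of x and y for which both sides are defined.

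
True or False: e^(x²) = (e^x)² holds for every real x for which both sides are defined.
Claim: e^(x²) = (e^x)².
Test a specific point where both sides are defined: x = 1/2.
LHS = e^(x²) ≈ 1.2840
RHS = (e^x)² ≈ 2.7183
Since 1.2840 ≠ 2.7183, the equation fails at this point, so it cannot hold for every real x for which both sides are defined.
(e^x)² = e^(2x), and 2x ≠ x² in general.

Conclusion: False.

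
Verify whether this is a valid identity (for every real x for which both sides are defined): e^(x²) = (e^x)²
No, this is NOT an identity.

Claim: e^(x²) = (e^x)².
Test a specific point where both sides are defined: x = -3.
LHS = e^(x²) ≈ 8103.0839
RHS = (e^x)² ≈ 0.0025
Since 8103.0839 ≠ 0.0025, the equation fails at this point, so it cannot hold for every real x for which both sides are defined.
(e^x)² = e^(2x), and 2x ≠ x² in general.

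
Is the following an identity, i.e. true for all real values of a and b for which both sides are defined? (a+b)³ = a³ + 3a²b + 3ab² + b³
Claim: (a+b)³ = a³ + 3a²b + 3ab² + b³.
Reasoning: (a+b)³ = (a+b)(a+b)² = (a+b)(a² + 2ab + b²) = a³ + 2a²b + ab² + a²b + 2ab² + b³ = a³ + 3a²b + 3ab² + b³.
So the two sides agree for all real values of a and b for which both sides are defined.

Conclusion: Yes, this is an identity.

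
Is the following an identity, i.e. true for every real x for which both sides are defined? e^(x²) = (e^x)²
Claim: e^(x²) = (e^x)².
Test a specific point where both sides are defined: x = -1.
LHS = e^(x²) ≈ 2.7183
RHS = (e^x)² ≈ 0.1353
Since 2.7183 ≠ 0.1353, the equation fails at this point, so it cannot hold for every real x for which both sides are defined.
(e^x)² = e^(2x), and 2x ≠ x² in general.

Conclusion: No, this is NOT an identity.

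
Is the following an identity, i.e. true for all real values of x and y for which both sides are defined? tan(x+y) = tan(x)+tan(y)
Claim: tan(x+y) = tan(x)+tan(y).
Test a specific point where both sides are defined: x = π/6, y = π/4.
LHS = tan(x+y) ≈ 3.7321
RHS = tan(x)+tan(y) ≈ 1.5774
Since 3.7321 ≠ 1.5774, the equation fails at this point, so it cannot hold for all real values of x and y for which both sides are defined.
The correct formula is tan(x+y) = (tan(x) + tan(y))/(1 - tan(x)tan(y)).

Conclusion: No, this is NOT an identity.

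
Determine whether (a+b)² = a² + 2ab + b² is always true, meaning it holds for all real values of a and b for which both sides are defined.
Yes, this is an identity.

Claim: (a+b)² = a² + 2ab + b².
Reasoning: Expand: (a+b)² = (a+b)(a+b) = a·a + a·b + b·a + b·b = a² + 2ab + b².
So the two sides agree for all real values of a and b for which both sides are defined.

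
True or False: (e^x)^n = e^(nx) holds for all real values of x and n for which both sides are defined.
True.

Claim: (e^x)^n = e^(nx).
Reasoning: e^x is a positive real number, and for a positive base B and real exponent n, B^n = e^(n·ln B). With B = e^x, ln B = x, so (e^x)^n = e^(n·x).
So the two sides agree for all real values of x and n for which both sides are defined.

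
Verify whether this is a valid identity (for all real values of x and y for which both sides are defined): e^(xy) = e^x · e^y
Claim: e^(xy) = e^x · e^y.
Test a specific point where both sides are defined: x = 1, y = 3.
LHS = e^(xy) ≈ 20.0855
RHS = e^x · e^y ≈ 54.5982
Since 20.0855 ≠ 54.5982, the equation fails at this point, so it cannot hold for all real values of x and y for which both sides are defined.
e^x · e^y = e^(x+y), not e^(xy).

Conclusion: No, this is NOT an identity.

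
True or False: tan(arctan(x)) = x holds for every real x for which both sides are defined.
True.

Claim: tan(arctan(x)) = x.
Reasoning: For every real x, arctan(x) is by definition the angle in (-π/2, π/2) whose tangent equals x. Taking the tangent of that angle returns x.
So the two sides agree for every real x for which both sides are defined.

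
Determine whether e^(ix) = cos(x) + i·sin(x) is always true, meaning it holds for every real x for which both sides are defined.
Claim: e^(ix) = cos(x) + i·sin(x).
Reasoning: Euler's formula. Expand e^(ix) = Σ (ix)^k / k!. Since i² = -1, the even-k terms are Σ (-1)^m x^(2m)/(2m)! = cos(x) and the odd-k terms are i · Σ (-1)^m x^(2m+1)/(2m+1)! = i·sin(x).
So the two sides agree for every real x for which both sides are defined.

Conclusion: Yes, this is an identity.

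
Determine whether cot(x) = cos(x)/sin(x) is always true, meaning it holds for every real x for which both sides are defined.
Yes, this is an identity.

Claim: cot(x) = cos(x)/sin(x).
Reasoning: cot(x) is defined as 1/tan(x) = 1/(sin(x)/cos(x)) = cos(x)/sin(x), wherever sin(x) ≠ 0.
So the two sides agree for every real x for which both sides are defined.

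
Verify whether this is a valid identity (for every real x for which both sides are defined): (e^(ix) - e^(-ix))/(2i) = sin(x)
Yes, this is an identity.

Claim: (e^(ix) - e^(-ix))/(2i) = sin(x).
Reasoning: By Euler's formula e^(ix) = cos(x) + i·sin(x) and e^(-ix) = cos(x) - i·sin(x). Subtracting cancels the cosine terms: e^(ix) - e^(-ix) = 2i·sin(x); divide by 2i.
So the two sides agree for every real x for which both sides are defined.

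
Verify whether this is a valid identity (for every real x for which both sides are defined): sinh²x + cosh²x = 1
No, this is NOT an identity.

Claim: sinh²x + cosh²x = 1.
Test a specific point where both sides are defined: x = -1.
LHS = sinh²x + cosh²x ≈ 3.7622
RHS = 1 ≈ 1.0000
Since 3.7622 ≠ 1.0000, the equation fails at this point, so it cannot hold for every real x for which both sides are defined.
The correct hyperbolic identity is cosh²x - sinh²x = 1 (a difference); the sum sinh²x + cosh²x equals cosh(2x).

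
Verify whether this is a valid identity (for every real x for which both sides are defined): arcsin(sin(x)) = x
No, this is NOT an identity.

Claim: arcsin(sin(x)) = x.
Test a specific point where both sides are defined: x = π.
LHS = arcsin(sin(x)) ≈ 0.0000
RHS = x ≈ 3.1416
Since 0.0000 ≠ 3.1416, the equation fails at this point, so it cannot hold for every real x for which both sides are defined.
arcsin only returns values in [-π/2, π/2], so arcsin(sin(x)) = x holds only for x in that interval, not for all real x.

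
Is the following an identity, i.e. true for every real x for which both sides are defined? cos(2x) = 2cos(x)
No, this is NOT an identity.

Claim: cos(2x) = 2cos(x).
Test a specific point where both sides are defined: x = -π/4.
LHS = cos(2x) ≈ 0.0000
RHS = 2cos(x) ≈ 1.4142
Since 0.0000 ≠ 1.4142, the equation fails at this point, so it cannot hold for every real x for which both sides are defined.
The correct double-angle formula is cos(2x) = cos²x - sin²x.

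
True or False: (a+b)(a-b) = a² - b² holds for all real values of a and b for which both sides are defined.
True.

Claim: (a+b)(a-b) = a² - b².
Reasoning: Expand: (a+b)(a-b) = a² - ab + ba - b² = a² - b² (the cross terms cancel).
So the two sides agree for all real values of a and b for which both sides are defined.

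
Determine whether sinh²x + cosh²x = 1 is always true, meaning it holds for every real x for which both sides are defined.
Claim: sinh²x + cosh²x = 1.
Test a specific point where both sides are defined: x = 2.
LHS = sinh²x + cosh²x ≈ 27.3082
RHS = 1 ≈ 1.0000
Since 27.3082 ≠ 1.0000, the equation fails at this point, so it cannot hold for every real x for which both sides are defined.
The correct hyperbolic identity is cosh²x - sinh²x = 1 (a difference); the sum sinh²x + cosh²x equals cosh(2x).

Conclusion: No, this is NOT an identity.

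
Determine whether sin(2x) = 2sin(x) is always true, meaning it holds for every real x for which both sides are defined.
Claim: sin(2x) = 2sin(x).
Test a specific point where both sides are defined: x = π/4.
LHS = sin(2x) ≈ 1.0000
RHS = 2sin(x) ≈ 1.4142
Since 1.0000 ≠ 1.4142, the equation fails at this point, so it cannot hold for every real x for which both sides are defined.
The correct double-angle formula is sin(2x) = 2sin(x)cos(x).

Conclusion: No, this is NOT an identity.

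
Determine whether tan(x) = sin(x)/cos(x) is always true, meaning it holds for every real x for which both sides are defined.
Yes, this is an identity.

Claim: tan(x) = sin(x)/cos(x).
Reasoning: For an angle x whose terminal point on the unit circle is (cos x, sin x), tan(x) is defined as the ratio (second coordinate)/(first coordinate) = sin(x)/cos(x), wherever cos(x) ≠ 0.
So the two sides agree for every real x for which both sides are defined.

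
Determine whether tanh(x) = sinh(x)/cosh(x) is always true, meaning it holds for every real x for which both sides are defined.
Yes, this is an identity.

Claim: tanh(x) = sinh(x)/cosh(x).
Reasoning: tanh(x) is defined as sinh(x)/cosh(x) = (e^x - e^-x)/(e^x + e^-x); cosh(x) ≥ 1 is never zero, so this holds for every real x.
So the two sides agree for every real x for which both sides are defined.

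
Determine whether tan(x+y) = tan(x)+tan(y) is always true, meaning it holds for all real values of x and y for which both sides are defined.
No, this is NOT an identity.

Claim: tan(x+y) = tan(x)+tan(y).
Test a specific point where both sides are defined: x = -π/3, y = -π/4.
LHS = tan(x+y) ≈ 3.7321
RHS = tan(x)+tan(y) ≈ -2.7321
Since 3.7321 ≠ -2.7321, the equation fails at this point, so it cannot hold for all real values of x and y for which both sides are defined.
The correct formula is tan(x+y) = (tan(x) + tan(y))/(1 - tan(x)tan(y)).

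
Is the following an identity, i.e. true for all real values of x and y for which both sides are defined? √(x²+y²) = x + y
No, this is NOT an identity.

Claim: √(x²+y²) = x + y.
Test a specific point where both sides are defined: x = 2, y = 4.
LHS = √(x²+y²) ≈ 4.4721
RHS = x + y ≈ 6.0000
Since 4.4721 ≠ 6.0000, the equation fails at this point, so it cannot hold for all real values of x and y for which both sides are defined.
(x+y)² = x² + 2xy + y², not x² + y², so the square root does not split this way.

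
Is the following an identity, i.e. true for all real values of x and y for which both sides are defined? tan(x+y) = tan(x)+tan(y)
No, this is NOT an identity.

Claim: tan(x+y) = tan(x)+tan(y).
Test a specific point where both sides are defined: x = π/4, y = π/3.
LHS = tan(x+y) ≈ -3.7321
RHS = tan(x)+tan(y) ≈ 2.7321
Since -3.7321 ≠ 2.7321, the equation fails at this point, so it cannot hold for all real values of x and y for which both sides are defined.
The correct formula is tan(x+y) = (tan(x) + tan(y))/(1 - tan(x)tan(y)).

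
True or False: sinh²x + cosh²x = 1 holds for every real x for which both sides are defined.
False.

Claim: sinh²x + cosh²x = 1.
Test a specific point where both sides are defined: x = 4.
LHS = sinh²x + cosh²x ≈ 1490.4792
RHS = 1 ≈ 1.0000
Since 1490.4792 ≠ 1.0000, the equation fails at this point, so it cannot hold for every real x for which both sides are defined.
The correct hyperbolic identity is cosh²x - sinh²x = 1 (a difference); the sum sinh²x + cosh²x equals cosh(2x).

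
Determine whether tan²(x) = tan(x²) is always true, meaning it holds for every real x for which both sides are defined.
Claim: tan²(x) = tan(x²).
Test a specific point where both sides are defined: x = π/4.
LHS = tan²(x) ≈ 1.0000
RHS = tan(x²) ≈ 0.7092
Since 1.0000 ≠ 0.7092, the equation fails at this point, so it cannot hold for every real x for which both sides are defined.
tan²(x) means (tan x)², squaring the output; tan(x²) squares the input. These are different functions.

Conclusion: No, this is NOT an identity.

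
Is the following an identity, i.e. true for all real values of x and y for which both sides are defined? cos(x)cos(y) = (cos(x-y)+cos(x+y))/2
Yes, this is an identity.

Claim: cos(x)cos(y) = (cos(x-y)+cos(x+y))/2.
Reasoning: cos(x-y) = cos(x)cos(y) + sin(x)sin(y) and cos(x+y) = cos(x)cos(y) - sin(x)sin(y). Adding, cos(x-y) + cos(x+y) = 2cos(x)cos(y); divide by 2.
So the two sides agree for all real values of x and y for which both sides are defined.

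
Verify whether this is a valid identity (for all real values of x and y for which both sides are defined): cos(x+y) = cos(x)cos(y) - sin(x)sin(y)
Claim: cos(x+y) = cos(x)cos(y) - sin(x)sin(y).
Reasoning: By Euler's formula e^(i(x+y)) = e^(ix)·e^(iy) = (cos x + i·sin x)(cos y + i·sin y). The real part of the left side is cos(x+y); the real part of the product is cos(x)cos(y) - sin(x)sin(y) (since i·i = -1).
So the two sides agree for all real values of x and y for which both sides are defined.

Conclusion: Yes, this is an identity.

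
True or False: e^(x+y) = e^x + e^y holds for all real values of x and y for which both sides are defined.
False.

Claim: e^(x+y) = e^x + e^y.
Test a specific point where both sides are defined: x = -3, y = -2.
LHS = e^(x+y) ≈ 0.0067
RHS = e^x + e^y ≈ 0.1851
Since 0.0067 ≠ 0.1851, the equation fails at this point, so it cannot hold for all real values of x and y for which both sides are defined.
The correct rule is e^(x+y) = e^x · e^y (a product, not a sum).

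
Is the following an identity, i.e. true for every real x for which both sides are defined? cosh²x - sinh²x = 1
Yes, this is an identity.

Claim: cosh²x - sinh²x = 1.
Reasoning: With cosh(x) = (e^x + e^-x)/2 and sinh(x) = (e^x - e^-x)/2: cosh²x = (e^(2x) + 2 + e^(-2x))/4 and sinh²x = (e^(2x) - 2 + e^(-2x))/4. Subtracting leaves 4/4 = 1.
So the two sides agree for every real x for which both sides are defined.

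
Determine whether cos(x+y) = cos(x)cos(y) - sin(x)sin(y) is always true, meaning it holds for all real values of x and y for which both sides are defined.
Claim: cos(x+y) = cos(x)cos(y) - sin(x)sin(y).
Reasoning: By Euler's formula e^(i(x+y)) = e^(ix)·e^(iy) = (cos x + i·sin x)(cos y + i·sin y). The real part of the left side is cos(x+y); the real part of the product is cos(x)cos(y) - sin(x)sin(y) (since i·i = -1).
So the two sides agree for all real values of x and y for which both sides are defined.

Conclusion: Yes, this is an identity.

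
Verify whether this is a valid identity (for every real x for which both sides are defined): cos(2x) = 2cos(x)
No, this is NOT an identity.

Claim: cos(2x) = 2cos(x).
Test a specific point where both sides are defined: x = π.
LHS = cos(2x) ≈ 1.0000
RHS = 2cos(x) ≈ -2.0000
Since 1.0000 ≠ -2.0000, the equation fails at this point, so it cannot hold for every real x for which both sides are defined.
The correct double-angle formula is cos(2x) = cos²x - sin²x.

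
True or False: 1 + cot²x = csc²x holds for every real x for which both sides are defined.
True.

Claim: 1 + cot²x = csc²x.
Reasoning: Start from sin²x + cos²x = 1 and divide every term by sin²x (allowed wherever cot x and csc x are defined): 1 + cot²x = 1/sin²x = csc²x.
So the two sides agree for every real x for which both sides are defined.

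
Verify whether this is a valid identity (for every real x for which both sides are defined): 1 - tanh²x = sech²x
Claim: 1 - tanh²x = sech²x.
Reasoning: Divide cosh²x - sinh²x = 1 through by cosh²x (never zero): 1 - tanh²x = 1/cosh²x = sech²x.
So the two sides agree for every real x for which both sides are defined.

Conclusion: Yes, this is an identity.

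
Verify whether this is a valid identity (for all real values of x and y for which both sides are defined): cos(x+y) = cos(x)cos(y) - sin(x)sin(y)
Claim: cos(x+y) = cos(x)cos(y) - sin(x)sin(y).
Reasoning: By Euler's formula e^(i(x+y)) = e^(ix)·e^(iy) = (cos x + i·sin x)(cos y + i·sin y). The real part of the left side is cos(x+y); the real part of the product is cos(x)cos(y) - sin(x)sin(y) (since i·i = -1).
So the two sides agree for all real values of x and y for which both sides are defined.

Conclusion: Yes, this is an identity.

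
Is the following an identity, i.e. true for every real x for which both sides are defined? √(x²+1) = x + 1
Claim: √(x²+1) = x + 1.
Test a specific point where both sides are defined: x = -2.
LHS = √(x²+1) ≈ 2.2361
RHS = x + 1 ≈ -1.0000
Since 2.2361 ≠ -1.0000, the equation fails at this point, so it cannot hold for every real x for which both sides are defined.
(x+1)² = x² + 2x + 1 ≠ x² + 1 unless x = 0.

Conclusion: No, this is NOT an identity.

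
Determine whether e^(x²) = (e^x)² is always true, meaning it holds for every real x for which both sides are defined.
Claim: e^(x²) = (e^x)².
Test a specific point where both sides are defined: x = 1/2.
LHS = e^(x²) ≈ 1.2840
RHS = (e^x)² ≈ 2.7183
Since 1.2840 ≠ 2.7183, the equation fails at this point, so it cannot hold for every real x for which both sides are defined.
(e^x)² = e^(2x), and 2x ≠ x² in general.

Conclusion: No, this is NOT an identity.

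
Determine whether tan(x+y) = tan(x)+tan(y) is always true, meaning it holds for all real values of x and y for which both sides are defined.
Claim: tan(x+y) = tan(x)+tan(y).
Test a specific point where both sides are defined: x = π/3, y = π/3.
LHS = tan(x+y) ≈ -1.7321
RHS = tan(x)+tan(y) ≈ 3.4641
Since -1.7321 ≠ 3.4641, the equation fails at this point, so it cannot hold for all real values of x and y for which both sides are defined.
The correct formula is tan(x+y) = (tan(x) + tan(y))/(1 - tan(x)tan(y)).

Conclusion: No, this is NOT an identity.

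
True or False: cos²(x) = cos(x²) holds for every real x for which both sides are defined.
False.

Claim: cos²(x) = cos(x²).
Test a specific point where both sides are defined: x = -π/4.
LHS = cos²(x) ≈ 0.5000
RHS = cos(x²) ≈ 0.8157
Since 0.5000 ≠ 0.8157, the equation fails at this point, so it cannot hold for every real x for which both sides are defined.
cos²(x) means (cos x)², squaring the output; cos(x²) squares the input. These are different functions.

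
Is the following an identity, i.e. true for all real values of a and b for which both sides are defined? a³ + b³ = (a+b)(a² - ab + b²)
Yes, this is an identity.

Claim: a³ + b³ = (a+b)(a² - ab + b²).
Reasoning: Expand the right side: (a+b)(a² - ab + b²) = a³ - a²b + ab² + a²b - ab² + b³ = a³ + b³ (the middle terms cancel in pairs).
So the two sides agree for all real values of a and b for which both sides are defined.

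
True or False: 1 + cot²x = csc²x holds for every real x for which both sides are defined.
Claim: 1 + cot²x = csc²x.
Reasoning: Start from sin²x + cos²x = 1 and divide every term by sin²x (allowed wherever cot x and csc x are defined): 1 + cot²x = 1/sin²x = csc²x.
So the two sides agree for every real x for which both sides are defined.

Conclusion: True.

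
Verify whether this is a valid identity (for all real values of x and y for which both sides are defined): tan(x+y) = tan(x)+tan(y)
Claim: tan(x+y) = tan(x)+tan(y).
Test a specific point where both sides are defined: x = 3π/4, y = -π/3.
LHS = tan(x+y) ≈ 3.7321
RHS = tan(x)+tan(y) ≈ -2.7321
Since 3.7321 ≠ -2.7321, the equation fails at this point, so it cannot hold for all real values of x and y for which both sides are defined.
The correct formula is tan(x+y) = (tan(x) + tan(y))/(1 - tan(x)tan(y)).

Conclusion: No, this is NOT an identity.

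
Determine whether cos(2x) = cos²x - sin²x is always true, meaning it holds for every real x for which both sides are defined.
Yes, this is an identity.

Claim: cos(2x) = cos²x - sin²x.
Reasoning: Put y = x in the addition formula cos(x+y) = cos(x)cos(y) - sin(x)sin(y): cos(2x) = cos²x - sin²x.
So the two sides agree for every real x for which both sides are defined.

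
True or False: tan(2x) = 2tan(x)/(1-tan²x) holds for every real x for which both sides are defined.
Claim: tan(2x) = 2tan(x)/(1-tan²x).
Reasoning: tan(2x) = sin(2x)/cos(2x) = 2sin(x)cos(x) / (cos²x - sin²x). Divide numerator and denominator by cos²x: 2tan(x) / (1 - tan²x).
So the two sides agree for every real x for which both sides are defined.

Conclusion: True.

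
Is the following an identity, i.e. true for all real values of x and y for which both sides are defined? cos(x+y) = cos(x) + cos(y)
No, this is NOT an identity.

Claim: cos(x+y) = cos(x) + cos(y).
Test a specific point where both sides are defined: x = π, y = -π/6.
LHS = cos(x+y) ≈ -0.8660
RHS = cos(x) + cos(y) ≈ -0.1340
Since -0.8660 ≠ -0.1340, the equation fails at this point, so it cannot hold for all real values of x and y for which both sides are defined.
The correct expansion is cos(x+y) = cos(x)cos(y) - sin(x)sin(y); cosine is not additive.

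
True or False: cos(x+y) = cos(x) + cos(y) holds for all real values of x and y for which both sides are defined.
False.

Claim: cos(x+y) = cos(x) + cos(y).
Test a specific point where both sides are defined: x = -π/4, y = -π/3.
LHS = cos(x+y) ≈ -0.2588
RHS = cos(x) + cos(y) ≈ 1.2071
Since -0.2588 ≠ 1.2071, the equation fails at this point, so it cannot hold for all real values of x and y for which both sides are defined.
The correct expansion is cos(x+y) = cos(x)cos(y) - sin(x)sin(y); cosine is not additive.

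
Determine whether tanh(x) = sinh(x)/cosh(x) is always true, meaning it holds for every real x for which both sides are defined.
Yes, this is an identity.

Claim: tanh(x) = sinh(x)/cosh(x).
Reasoning: tanh(x) is defined as sinh(x)/cosh(x) = (e^x - e^-x)/(e^x + e^-x); cosh(x) ≥ 1 is never zero, so this holds for every real x.
So the two sides agree for every real x for which both sides are defined.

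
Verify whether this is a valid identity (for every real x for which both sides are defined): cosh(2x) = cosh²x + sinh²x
Claim: cosh(2x) = cosh²x + sinh²x.
Reasoning: cosh²x = (e^(2x) + 2 + e^(-2x))/4 and sinh²x = (e^(2x) - 2 + e^(-2x))/4. Adding gives (2e^(2x) + 2e^(-2x))/4 = (e^(2x) + e^(-2x))/2 = cosh(2x).
So the two sides agree for every real x for which both sides are defined.

Conclusion: Yes, this is an identity.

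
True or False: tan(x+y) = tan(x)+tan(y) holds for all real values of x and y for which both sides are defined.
False.

Claim: tan(x+y) = tan(x)+tan(y).
Test a specific point where both sides are defined: x = -π/4, y = -π/3.
LHS = tan(x+y) ≈ 3.7321
RHS = tan(x)+tan(y) ≈ -2.7321
Since 3.7321 ≠ -2.7321, the equation fails at this point, so it cannot hold for all real values of x and y for which both sides are defined.
The correct formula is tan(x+y) = (tan(x) + tan(y))/(1 - tan(x)tan(y)).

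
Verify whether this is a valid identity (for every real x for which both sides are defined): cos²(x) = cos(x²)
Claim: cos²(x) = cos(x²).
Test a specific point where both sides are defined: x = -π/3.
LHS = cos²(x) ≈ 0.2500
RHS = cos(x²) ≈ 0.4566
Since 0.2500 ≠ 0.4566, the equation fails at this point, so it cannot hold for every real x for which both sides are defined.
cos²(x) means (cos x)², squaring the output; cos(x²) squares the input. These are different functions.

Conclusion: No, this is NOT an identity.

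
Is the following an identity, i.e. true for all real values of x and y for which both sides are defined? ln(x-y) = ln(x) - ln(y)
No, this is NOT an identity.

Claim: ln(x-y) = ln(x) - ln(y).
Test a specific point where both sides are defined: x = 5, y = 2.
LHS = ln(x-y) ≈ 1.0986
RHS = ln(x) - ln(y) ≈ 0.9163
Since 1.0986 ≠ 0.9163, the equation fails at this point, so it cannot hold for all real values of x and y for which both sides are defined.
ln(x) - ln(y) = ln(x/y), not ln(x-y).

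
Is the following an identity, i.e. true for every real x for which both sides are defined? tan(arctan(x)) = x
Claim: tan(arctan(x)) = x.
Reasoning: For every real x, arctan(x) is by definition the angle in (-π/2, π/2) whose tangent equals x. Taking the tangent of that angle returns x.
So the two sides agree for every real x for which both sides are defined.

Conclusion: Yes, this is an identity.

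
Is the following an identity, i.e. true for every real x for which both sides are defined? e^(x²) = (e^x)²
No, this is NOT an identity.

Claim: e^(x²) = (e^x)².
Test a specific point where both sides are defined: x = -2.
LHS = e^(x²) ≈ 54.5982
RHS = (e^x)² ≈ 0.0183
Since 54.5982 ≠ 0.0183, the equation fails at this point, so it cannot hold for every real x for which both sides are defined.
(e^x)² = e^(2x), and 2x ≠ x² in general.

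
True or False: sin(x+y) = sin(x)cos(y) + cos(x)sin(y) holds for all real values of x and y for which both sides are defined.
Claim: sin(x+y) = sin(x)cos(y) + cos(x)sin(y).
Reasoning: By Euler's formula e^(i(x+y)) = e^(ix)·e^(iy) = (cos x + i·sin x)(cos y + i·sin y). The imaginary part of the left side is sin(x+y); the imaginary part of the product is sin(x)cos(y) + cos(x)sin(y).
So the two sides agree for all real values of x and y for which both sides are defined.

Conclusion: True.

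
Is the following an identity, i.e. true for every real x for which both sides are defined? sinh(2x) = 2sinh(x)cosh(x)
Yes, this is an identity.

Claim: sinh(2x) = 2sinh(x)cosh(x).
Reasoning: 2sinh(x)cosh(x) = 2 · (e^x - e^-x)/2 · (e^x + e^-x)/2 = (e^(2x) - e^(-2x))/2 = sinh(2x).
So the two sides agree for every real x for which both sides are defined.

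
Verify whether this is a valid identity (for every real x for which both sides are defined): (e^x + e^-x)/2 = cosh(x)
Yes, this is an identity.

Claim: (e^x + e^-x)/2 = cosh(x).
Reasoning: This is exactly the definition of the hyperbolic cosine: cosh(x) := (e^x + e^-x)/2.
So the two sides agree for every real x for which both sides are defined.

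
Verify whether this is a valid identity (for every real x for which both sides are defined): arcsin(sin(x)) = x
Claim: arcsin(sin(x)) = x.
Test a specific point where both sides are defined: x = 2π/3.
LHS = arcsin(sin(x)) ≈ 1.0472
RHS = x ≈ 2.0944
Since 1.0472 ≠ 2.0944, the equation fails at this point, so it cannot hold for every real x for which both sides are defined.
arcsin only returns values in [-π/2, π/2], so arcsin(sin(x)) = x holds only for x in that interval, not for all real x.

Conclusion: No, this is NOT an identity.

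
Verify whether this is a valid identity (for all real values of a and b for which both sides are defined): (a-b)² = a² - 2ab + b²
Claim: (a-b)² = a² - 2ab + b².
Reasoning: Expand: (a-b)² = (a-b)(a-b) = a·a - a·b - b·a + b·b = a² - 2ab + b².
So the two sides agree for all real values of a and b for which both sides are defined.

Conclusion: Yes, this is an identity.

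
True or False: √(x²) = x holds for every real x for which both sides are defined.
Claim: √(x²) = x.
Test a specific point where both sides are defined: x = -2.
LHS = √(x²) ≈ 2.0000
RHS = x ≈ -2.0000
Since 2.0000 ≠ -2.0000, the equation fails at this point, so it cannot hold for every real x for which both sides are defined.
√(x²) = |x|, which differs from x whenever x < 0 (both sides are defined for every real x).

Conclusion: False.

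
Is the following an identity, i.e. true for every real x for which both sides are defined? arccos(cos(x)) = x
No, this is NOT an identity.

Claim: arccos(cos(x)) = x.
Test a specific point where both sides are defined: x = -π/6.
LHS = arccos(cos(x)) ≈ 0.5236
RHS = x ≈ -0.5236
Since 0.5236 ≠ -0.5236, the equation fails at this point, so it cannot hold for every real x for which both sides are defined.
arccos only returns values in [0, π], so arccos(cos(x)) = x holds only for x in that interval, not for all real x.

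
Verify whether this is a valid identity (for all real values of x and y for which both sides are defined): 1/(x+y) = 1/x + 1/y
Claim: 1/(x+y) = 1/x + 1/y.
Test a specific point where both sides are defined: x = 1/2, y = 1.
LHS = 1/(x+y) ≈ 0.6667
RHS = 1/x + 1/y ≈ 3.0000
Since 0.6667 ≠ 3.0000, the equation fails at this point, so it cannot hold for all real values of x and y for which both sides are defined.
1/x + 1/y = (x+y)/(xy), which is not 1/(x+y).

Conclusion: No, this is NOT an identity.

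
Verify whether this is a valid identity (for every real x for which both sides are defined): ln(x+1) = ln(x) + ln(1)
No, this is NOT an identity.

Claim: ln(x+1) = ln(x) + ln(1).
Test a specific point where both sides are defined: x = 3/2.
LHS = ln(x+1) ≈ 0.9163
RHS = ln(x) + ln(1) ≈ 0.4055
Since 0.9163 ≠ 0.4055, the equation fails at this point, so it cannot hold for every real x for which both sides are defined.
ln(1) = 0, so the right side is just ln(x), which differs from ln(x+1).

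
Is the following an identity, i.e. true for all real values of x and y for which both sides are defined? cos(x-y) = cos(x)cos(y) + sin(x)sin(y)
Yes, this is an identity.

Claim: cos(x-y) = cos(x)cos(y) + sin(x)sin(y).
Reasoning: Replace y by -y in cos(x+y) = cos(x)cos(y) - sin(x)sin(y) and use cos(-y) = cos(y), sin(-y) = -sin(y): cos(x-y) = cos(x)cos(y) + sin(x)sin(y).
So the two sides agree for all real values of x and y for which both sides are defined.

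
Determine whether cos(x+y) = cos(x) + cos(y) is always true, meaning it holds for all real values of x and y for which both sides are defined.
Claim: cos(x+y) = cos(x) + cos(y).
Test a specific point where both sides are defined: x = π/3, y = π/6.
LHS = cos(x+y) ≈ 0.0000
RHS = cos(x) + cos(y) ≈ 1.3660
Since 0.0000 ≠ 1.3660, the equation fails at this point, so it cannot hold for all real values of x and y for which both sides are defined.
The correct expansion is cos(x+y) = cos(x)cos(y) - sin(x)sin(y); cosine is not additive.

Conclusion: No, this is NOT an identity.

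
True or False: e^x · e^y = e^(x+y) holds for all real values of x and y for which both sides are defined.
True.

Claim: e^x · e^y = e^(x+y).
Reasoning: This is the law of exponents for a common base: multiplying powers adds exponents. E.g. from the series, (Σ x^j/j!)(Σ y^k/k!) = Σ_m (Σ_{j+k=m} x^j y^k/(j!k!)) = Σ_m (x+y)^m/m! by the binomial theorem.
So the two sides agree for all real values of x and y for which both sides are defined.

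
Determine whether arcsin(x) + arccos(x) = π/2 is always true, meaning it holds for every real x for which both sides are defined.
Claim: arcsin(x) + arccos(x) = π/2.
Reasoning: Both sides are defined for -1 ≤ x ≤ 1. Let θ = arcsin(x), so sin θ = x and θ ∈ [-π/2, π/2]. Then cos(π/2 - θ) = sin θ = x and π/2 - θ ∈ [0, π], which is exactly the range of arccos, so arccos(x) = π/2 - θ. Adding: arcsin(x) + arccos(x) = θ + (π/2 - θ) = π/2.
So the two sides agree for every real x for which both sides are defined.

Conclusion: Yes, this is an identity.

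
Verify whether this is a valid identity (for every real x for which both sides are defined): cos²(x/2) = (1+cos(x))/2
Claim: cos²(x/2) = (1+cos(x))/2.
Reasoning: Use cos(2θ) = 2cos²θ - 1 with θ = x/2: cos(x) = 2cos²(x/2) - 1. Solving for cos²(x/2) gives (1 + cos(x))/2.
So the two sides agree for every real x for which both sides are defined.

Conclusion: Yes, this is an identity.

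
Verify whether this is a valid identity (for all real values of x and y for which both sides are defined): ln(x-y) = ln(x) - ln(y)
No, this is NOT an identity.

Claim: ln(x-y) = ln(x) - ln(y).
Test a specific point where both sides are defined: x = 2, y = 1/2.
LHS = ln(x-y) ≈ 0.4055
RHS = ln(x) - ln(y) ≈ 1.3863
Since 0.4055 ≠ 1.3863, the equation fails at this point, so it cannot hold for all real values of x and y for which both sides are defined.
ln(x) - ln(y) = ln(x/y), not ln(x-y).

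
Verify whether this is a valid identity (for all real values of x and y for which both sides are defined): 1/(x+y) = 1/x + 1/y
Claim: 1/(x+y) = 1/x + 1/y.
Test a specific point where both sides are defined: x = -2, y = 4.
LHS = 1/(x+y) ≈ 0.5000
RHS = 1/x + 1/y ≈ -0.2500
Since 0.5000 ≠ -0.2500, the equation fails at this point, so it cannot hold for all real values of x and y for which both sides are defined.
1/x + 1/y = (x+y)/(xy), which is not 1/(x+y).

Conclusion: No, this is NOT an identity.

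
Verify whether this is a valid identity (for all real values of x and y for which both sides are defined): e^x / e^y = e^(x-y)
Claim: e^x / e^y = e^(x-y).
Reasoning: 1/e^y = e^(-y), so e^x / e^y = e^x · e^(-y) = e^(x + (-y)) = e^(x-y) by the product rule for exponents.
So the two sides agree for all real values of x and y for which both sides are defined.

Conclusion: Yes, this is an identity.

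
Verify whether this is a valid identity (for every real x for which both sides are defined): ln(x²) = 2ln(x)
Claim: ln(x²) = 2ln(x).
Reasoning: The right side requires x > 0. For x > 0, x² = (e^(ln x))² = e^(2ln x), so ln(x²) = 2ln(x). (For x < 0 the right side is undefined, so those values are outside the claim.)
So the two sides agree for every real x for which both sides are defined.

Conclusion: Yes, this is an identity.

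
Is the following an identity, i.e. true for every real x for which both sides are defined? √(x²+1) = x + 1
Claim: √(x²+1) = x + 1.
Test a specific point where both sides are defined: x = 1.
LHS = √(x²+1) ≈ 1.4142
RHS = x + 1 ≈ 2.0000
Since 1.4142 ≠ 2.0000, the equation fails at this point, so it cannot hold for every real x for which both sides are defined.
(x+1)² = x² + 2x + 1 ≠ x² + 1 unless x = 0.

Conclusion: No, this is NOT an identity.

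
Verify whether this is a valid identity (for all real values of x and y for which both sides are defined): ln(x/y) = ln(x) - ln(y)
Claim: ln(x/y) = ln(x) - ln(y).
Reasoning: Both sides are simultaneously defined only when x, y > 0. Write x = e^p, y = e^q. Then x/y = e^(p-q), so ln(x/y) = p - q = ln(x) - ln(y).
So the two sides agree for all real values of x and y for which both sides are defined.

Conclusion: Yes, this is an identity.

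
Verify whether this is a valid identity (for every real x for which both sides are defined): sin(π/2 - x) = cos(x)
Yes, this is an identity.

Claim: sin(π/2 - x) = cos(x).
Reasoning: Use sin(u - v) = sin(u)cos(v) - cos(u)sin(v) with u = π/2, v = x: sin(π/2)cos(x) - cos(π/2)sin(x) = 1·cos(x) - 0·sin(x) = cos(x).
So the two sides agree for every real x for which both sides are defined.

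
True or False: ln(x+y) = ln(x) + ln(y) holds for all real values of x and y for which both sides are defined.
Claim: ln(x+y) = ln(x) + ln(y).
Test a specific point where both sides are defined: x = 4, y = 4.
LHS = ln(x+y) ≈ 2.0794
RHS = ln(x) + ln(y) ≈ 2.7726
Since 2.0794 ≠ 2.7726, the equation fails at this point, so it cannot hold for all real values of x and y for which both sides are defined.
ln(x) + ln(y) = ln(xy), not ln(x+y).

Conclusion: False.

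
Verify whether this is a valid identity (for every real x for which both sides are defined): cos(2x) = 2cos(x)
Claim: cos(2x) = 2cos(x).
Test a specific point where both sides are defined: x = -π/4.
LHS = cos(2x) ≈ 0.0000
RHS = 2cos(x) ≈ 1.4142
Since 0.0000 ≠ 1.4142, the equation fails at this point, so it cannot hold for every real x for which both sides are defined.
The correct double-angle formula is cos(2x) = cos²x - sin²x.

Conclusion: No, this is NOT an identity.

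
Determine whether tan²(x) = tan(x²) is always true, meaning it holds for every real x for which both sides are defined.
Claim: tan²(x) = tan(x²).
Test a specific point where both sides are defined: x = 3π/4.
LHS = tan²(x) ≈ 1.0000
RHS = tan(x²) ≈ -0.8977
Since 1.0000 ≠ -0.8977, the equation fails at this point, so it cannot hold for every real x for which both sides are defined.
tan²(x) means (tan x)², squaring the output; tan(x²) squares the input. These are different functions.

Conclusion: No, this is NOT an identity.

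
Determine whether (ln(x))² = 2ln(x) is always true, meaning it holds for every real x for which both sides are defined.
Claim: (ln(x))² = 2ln(x).
Test a specific point where both sides are defined: x = 1/2.
LHS = (ln(x))² ≈ 0.4805
RHS = 2ln(x) ≈ -1.3863
Since 0.4805 ≠ -1.3863, the equation fails at this point, so it cannot hold for every real x for which both sides are defined.
2ln(x) equals ln(x²), which is not the same as (ln x)².

Conclusion: No, this is NOT an identity.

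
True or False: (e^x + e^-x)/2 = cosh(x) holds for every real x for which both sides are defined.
Claim: (e^x + e^-x)/2 = cosh(x).
Reasoning: This is exactly the definition of the hyperbolic cosine: cosh(x) := (e^x + e^-x)/2.
So the two sides agree for every real x for which both sides are defined.

Conclusion: True.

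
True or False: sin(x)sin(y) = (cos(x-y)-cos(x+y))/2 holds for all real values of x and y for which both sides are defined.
Claim: sin(x)sin(y) = (cos(x-y)-cos(x+y))/2.
Reasoning: cos(x-y) = cos(x)cos(y) + sin(x)sin(y) and cos(x+y) = cos(x)cos(y) - sin(x)sin(y). Subtracting, cos(x-y) - cos(x+y) = 2sin(x)sin(y); divide by 2.
So the two sides agree for all real values of x and y for which both sides are defined.

Conclusion: True.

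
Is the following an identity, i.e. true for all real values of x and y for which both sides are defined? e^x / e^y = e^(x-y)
Claim: e^x / e^y = e^(x-y).
Reasoning: 1/e^y = e^(-y), so e^x / e^y = e^x · e^(-y) = e^(x + (-y)) = e^(x-y) by the product rule for exponents.
So the two sides agree for all real values of x and y for which both sides are defined.

Conclusion: Yes, this is an identity.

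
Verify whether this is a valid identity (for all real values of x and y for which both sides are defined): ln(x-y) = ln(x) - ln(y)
Claim: ln(x-y) = ln(x) - ln(y).
Test a specific point where both sides are defined: x = 4, y = 3.
LHS = ln(x-y) ≈ 0.0000
RHS = ln(x) - ln(y) ≈ 0.2877
Since 0.0000 ≠ 0.2877, the equation fails at this point, so it cannot hold for all real values of x and y for which both sides are defined.
ln(x) - ln(y) = ln(x/y), not ln(x-y).

Conclusion: No, this is NOT an identity.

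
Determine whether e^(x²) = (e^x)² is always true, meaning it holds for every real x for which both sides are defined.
No, this is NOT an identity.

Claim: e^(x²) = (e^x)².
Test a specific point where both sides are defined: x = -3.
LHS = e^(x²) ≈ 8103.0839
RHS = (e^x)² ≈ 0.0025
Since 8103.0839 ≠ 0.0025, the equation fails at this point, so it cannot hold for every real x for which both sides are defined.
(e^x)² = e^(2x), and 2x ≠ x² in general.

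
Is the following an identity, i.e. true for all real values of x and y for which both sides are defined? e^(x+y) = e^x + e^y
No, this is NOT an identity.

Claim: e^(x+y) = e^x + e^y.
Test a specific point where both sides are defined: x = 1, y = 2.
LHS = e^(x+y) ≈ 20.0855
RHS = e^x + e^y ≈ 10.1073
Since 20.0855 ≠ 10.1073, the equation fails at this point, so it cannot hold for all real values of x and y for which both sides are defined.
The correct rule is e^(x+y) = e^x · e^y (a product, not a sum).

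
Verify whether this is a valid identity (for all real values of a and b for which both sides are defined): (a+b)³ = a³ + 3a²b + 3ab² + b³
Yes, this is an identity.

Claim: (a+b)³ = a³ + 3a²b + 3ab² + b³.
Reasoning: (a+b)³ = (a+b)(a+b)² = (a+b)(a² + 2ab + b²) = a³ + 2a²b + ab² + a²b + 2ab² + b³ = a³ + 3a²b + 3ab² + b³.
So the two sides agree for all real values of a and b for which both sides are defined.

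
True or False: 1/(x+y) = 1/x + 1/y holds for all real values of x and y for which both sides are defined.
Claim: 1/(x+y) = 1/x + 1/y.
Test a specific point where both sides are defined: x = -2, y = 5.
LHS = 1/(x+y) ≈ 0.3333
RHS = 1/x + 1/y ≈ -0.3000
Since 0.3333 ≠ -0.3000, the equation fails at this point, so it cannot hold for all real values of x and y for which both sides are defined.
1/x + 1/y = (x+y)/(xy), which is not 1/(x+y).

Conclusion: False.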